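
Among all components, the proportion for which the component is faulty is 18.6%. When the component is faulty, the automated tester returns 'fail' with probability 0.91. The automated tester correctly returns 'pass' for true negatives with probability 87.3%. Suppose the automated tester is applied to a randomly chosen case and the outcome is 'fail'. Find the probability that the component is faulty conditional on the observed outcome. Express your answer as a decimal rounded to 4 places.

P(H | E) ≈ 0.6208

Let H be the event that the component is faulty. P(H) = 0.186, so P(¬H) = 0.814. With E the 'fail' result, P(E|H) = 0.91 and P(E|¬H) = 0.127.
P(E) = 0.91·0.186 + 0.127·0.814 = 0.16926 + 0.10338 = 0.27264.
By Bayes' theorem, P(H|E) = 0.16926 / 0.27264 = 0.6208.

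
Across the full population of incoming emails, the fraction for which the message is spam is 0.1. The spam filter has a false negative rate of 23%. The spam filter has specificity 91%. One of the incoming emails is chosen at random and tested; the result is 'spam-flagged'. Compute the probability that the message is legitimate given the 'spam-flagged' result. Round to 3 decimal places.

P(¬H | E) ≈ 0.513

Let H be the event that the message is spam. P(H) = 0.1, so P(¬H) = 0.9. With E the 'spam-flagged' result, P(E|H) = 0.77 and P(E|¬H) = 0.09.
P(E) = 0.77·0.1 + 0.09·0.9 = 0.077000 + 0.081000 = 0.15800.
By Bayes' theorem, P(H|E) = 0.077000 / 0.15800 = 0.487. Hence P(¬H|E) = 1 − 0.487 = 0.513.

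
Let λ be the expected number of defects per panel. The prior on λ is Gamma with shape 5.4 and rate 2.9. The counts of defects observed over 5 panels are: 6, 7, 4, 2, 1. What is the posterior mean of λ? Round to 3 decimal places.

Posterior mean ≈ 3.215

Total count ∑xᵢ = 20 over n = 5 panels.
Gamma is conjugate to the Poisson likelihood: posterior is Gamma(shape = 5.4+20 = 25.4, rate = 2.9+5 = 7.9).
Posterior mean = shape/rate = 25.4/7.9 = 3.215.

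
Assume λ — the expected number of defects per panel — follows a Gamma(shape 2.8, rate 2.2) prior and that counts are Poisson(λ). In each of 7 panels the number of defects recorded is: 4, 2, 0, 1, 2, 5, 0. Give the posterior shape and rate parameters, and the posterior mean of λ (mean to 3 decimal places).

Posterior: Gamma(shape=16.8, rate=9.2); mean ≈ 1.826

The Poisson likelihood adds the total count to the shape and the number of exposure periods to the rate. Here ∑xᵢ = 14 and n = 7, so shape 2.8→16.8 and rate 2.2→9.2.
Posterior mean = shape/rate = 16.8/9.2 = 1.826.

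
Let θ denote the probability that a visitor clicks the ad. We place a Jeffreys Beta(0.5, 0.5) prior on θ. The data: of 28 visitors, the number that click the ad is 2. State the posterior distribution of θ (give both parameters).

The binomial likelihood is conjugate to the Beta prior: with 2 successes and 26 failures, the posterior is Beta(0.5+2, 0.5+26) = Beta(2.5, 26.5).

Posterior: Beta(2.5, 26.5)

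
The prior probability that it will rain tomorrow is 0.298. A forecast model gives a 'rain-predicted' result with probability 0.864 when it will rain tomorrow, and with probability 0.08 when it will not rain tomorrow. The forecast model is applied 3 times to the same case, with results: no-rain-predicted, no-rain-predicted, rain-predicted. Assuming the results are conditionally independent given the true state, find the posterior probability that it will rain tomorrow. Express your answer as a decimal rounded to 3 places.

Posterior P(H) ≈ 0.091

With H the event that it will rain tomorrow, the joint likelihood of the observed sequence is P(data|H) = 0.136·0.136·0.864 = 0.015981 and P(data|¬H) = 0.92·0.92·0.08 = 0.067712.
Bayes: P(H|data) = 0.298·0.015981 / (0.298·0.015981 + 0.702·0.067712) = 0.0047622/0.052296 = 0.0911.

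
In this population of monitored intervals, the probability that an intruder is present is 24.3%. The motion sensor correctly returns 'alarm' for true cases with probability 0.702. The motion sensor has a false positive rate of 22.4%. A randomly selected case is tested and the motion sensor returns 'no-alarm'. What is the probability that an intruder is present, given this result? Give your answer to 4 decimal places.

Write H for 'an intruder is present'. Prior odds H:¬H = 0.243/0.757 = 0.32100. For the 'no-alarm' outcome, the likelihood ratio is 0.298/0.776 = 0.38402.
Posterior odds = 0.32100 × 0.38402 = 0.12327, so P(H|E) = 0.12327/(1+0.12327) = 0.1097.

P(H | E) ≈ 0.1097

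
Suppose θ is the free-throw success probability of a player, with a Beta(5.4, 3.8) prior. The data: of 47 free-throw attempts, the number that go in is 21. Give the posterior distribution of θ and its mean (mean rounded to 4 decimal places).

Posterior: Beta(26.4, 29.8); mean ≈ 0.4698

Observing 21 successes and 26 failures updates Beta(5.4, 3.8) by adding the success and failure counts to the two shape parameters: α = 5.4+21 = 26.4, β = 3.8+26 = 29.8.
Posterior mean = α/(α+β) = 26.4/56.2 = 0.4698.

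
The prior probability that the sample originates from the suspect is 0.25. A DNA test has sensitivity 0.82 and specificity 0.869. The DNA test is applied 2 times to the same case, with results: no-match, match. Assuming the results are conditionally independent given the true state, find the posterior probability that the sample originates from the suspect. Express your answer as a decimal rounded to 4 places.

Let H be the event that the sample originates from the suspect; start with P(H) = 0.25. P('match'|H) = 0.82, P('match'|¬H) = 0.131.
Update on result 1 ('no-match'): P(H) ← 0.18·0.2500 / (0.18·0.2500 + 0.869·0.7500) = 0.045000/0.69675 = 0.0646.
Update on result 2 ('match'): P(H) ← 0.82·0.0646 / (0.82·0.0646 + 0.131·0.9354) = 0.052960/0.17550 = 0.3018.

Posterior P(H) ≈ 0.3018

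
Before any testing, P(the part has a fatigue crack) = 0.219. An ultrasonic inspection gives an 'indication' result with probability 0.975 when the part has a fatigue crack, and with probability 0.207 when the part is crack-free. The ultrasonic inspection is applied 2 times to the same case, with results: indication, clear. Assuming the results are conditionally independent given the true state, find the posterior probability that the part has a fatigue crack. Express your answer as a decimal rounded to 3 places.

Let H be the event that the part has a fatigue crack; start with P(H) = 0.219. P('indication'|H) = 0.975, P('indication'|¬H) = 0.207.
Update on result 1 ('indication'): P(H) ← 0.975·0.2190 / (0.975·0.2190 + 0.207·0.7810) = 0.21352/0.37519 = 0.5691.
Update on result 2 ('clear'): P(H) ← 0.025·0.5691 / (0.025·0.5691 + 0.793·0.4309) = 0.014228/0.35592 = 0.0400.

Posterior P(H) ≈ 0.040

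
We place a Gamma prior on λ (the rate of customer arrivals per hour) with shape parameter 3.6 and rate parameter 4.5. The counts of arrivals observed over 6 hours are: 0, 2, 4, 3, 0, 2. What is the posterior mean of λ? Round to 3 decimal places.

The Poisson likelihood adds the total count to the shape and the number of exposure periods to the rate. Here ∑xᵢ = 11 and n = 6, so shape 3.6→14.6 and rate 4.5→10.5.
E[λ | data] = 14.6/10.5 = 1.390.

Posterior mean ≈ 1.390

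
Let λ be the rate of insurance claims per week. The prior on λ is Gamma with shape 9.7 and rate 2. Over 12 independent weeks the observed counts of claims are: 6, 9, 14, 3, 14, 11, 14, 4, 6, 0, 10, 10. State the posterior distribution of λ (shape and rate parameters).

The Poisson likelihood adds the total count to the shape and the number of exposure periods to the rate. Here ∑xᵢ = 101 and n = 12, so shape 9.7→110.7 and rate 2→14.

Posterior: Gamma(shape=110.7, rate=14)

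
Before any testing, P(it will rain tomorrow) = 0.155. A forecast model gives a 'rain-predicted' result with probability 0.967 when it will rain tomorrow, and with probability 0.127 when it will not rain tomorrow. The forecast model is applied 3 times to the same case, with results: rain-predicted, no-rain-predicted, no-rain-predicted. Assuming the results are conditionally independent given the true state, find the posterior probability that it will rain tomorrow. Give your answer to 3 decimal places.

Posterior P(H) ≈ 0.002

With H the event that it will rain tomorrow, the joint likelihood of the observed sequence is P(data|H) = 0.967·0.033·0.033 = 0.0010531 and P(data|¬H) = 0.127·0.873·0.873 = 0.096790.
Bayes: P(H|data) = 0.155·0.0010531 / (0.155·0.0010531 + 0.845·0.096790) = 0.00016322/0.081951 = 0.0020.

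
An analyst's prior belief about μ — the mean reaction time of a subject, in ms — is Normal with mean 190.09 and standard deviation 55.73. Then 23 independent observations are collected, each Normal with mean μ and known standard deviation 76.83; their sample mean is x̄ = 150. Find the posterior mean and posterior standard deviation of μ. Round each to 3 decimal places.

Prior precision 1/τ₀² = 1/55.73² = 0.00032197; data precision n/σ² = 23/76.83² = 0.00389642.
Posterior precision = 0.00032197 + 0.00389642 = 0.00421840, giving posterior SD = 1/√0.00421840 = 15.397.
Posterior mean = (0.00032197·190.09 + 0.00389642·150) / 0.00421840 = 153.060.

Posterior mean ≈ 153.060; posterior SD ≈ 15.397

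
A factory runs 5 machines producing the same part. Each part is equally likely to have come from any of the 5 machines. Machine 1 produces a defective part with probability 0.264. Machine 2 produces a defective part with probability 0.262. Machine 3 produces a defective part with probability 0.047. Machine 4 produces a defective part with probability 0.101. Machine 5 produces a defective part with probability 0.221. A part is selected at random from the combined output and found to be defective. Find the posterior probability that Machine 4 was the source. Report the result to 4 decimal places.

Tabulate prior·likelihood by source: [1] prior 0.2, lik 0.264, product 0.05280; [2] prior 0.2, lik 0.262, product 0.05240; [3] prior 0.2, lik 0.047, product 0.009400; [4] prior 0.2, lik 0.101, product 0.02020; [5] prior 0.2, lik 0.221, product 0.04420.
Normalizing constant = 0.17900; the posterior for Machine 4 is its product over the sum, 0.02020/0.17900 = 0.1128.

Posterior probability ≈ 0.1128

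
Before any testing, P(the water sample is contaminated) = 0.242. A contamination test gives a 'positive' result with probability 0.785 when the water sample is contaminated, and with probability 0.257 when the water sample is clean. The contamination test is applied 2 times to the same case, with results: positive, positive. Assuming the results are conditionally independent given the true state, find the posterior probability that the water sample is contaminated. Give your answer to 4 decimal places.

Let H be the event that the water sample is contaminated; start with P(H) = 0.242. P('positive'|H) = 0.785, P('positive'|¬H) = 0.257.
Update on result 1 ('positive'): P(H) ← 0.785·0.2420 / (0.785·0.2420 + 0.257·0.7580) = 0.18997/0.38478 = 0.4937.
Update on result 2 ('positive'): P(H) ← 0.785·0.4937 / (0.785·0.4937 + 0.257·0.5063) = 0.38757/0.51768 = 0.7487.

Posterior P(H) ≈ 0.7487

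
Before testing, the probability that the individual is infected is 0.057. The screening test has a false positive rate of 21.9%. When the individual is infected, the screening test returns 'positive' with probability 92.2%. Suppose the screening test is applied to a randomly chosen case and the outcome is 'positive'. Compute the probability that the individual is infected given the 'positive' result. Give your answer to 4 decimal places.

P(H | E) ≈ 0.2029

Let H be the event that the individual is infected. P(H) = 0.057, so P(¬H) = 0.943. With E the 'positive' result, P(E|H) = 0.922 and P(E|¬H) = 0.219.
P(E) = 0.922·0.057 + 0.219·0.943 = 0.052554 + 0.20652 = 0.25907.
By Bayes' theorem, P(H|E) = 0.052554 / 0.25907 = 0.2029.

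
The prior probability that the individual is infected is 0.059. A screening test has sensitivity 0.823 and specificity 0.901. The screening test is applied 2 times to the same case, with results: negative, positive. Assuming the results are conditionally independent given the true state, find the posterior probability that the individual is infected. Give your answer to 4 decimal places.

Posterior P(H) ≈ 0.0929

With H the event that the individual is infected, the joint likelihood of the observed sequence is P(data|H) = 0.177·0.823 = 0.14567 and P(data|¬H) = 0.901·0.099 = 0.089199.
Bayes: P(H|data) = 0.059·0.14567 / (0.059·0.14567 + 0.941·0.089199) = 0.0085946/0.092531 = 0.0929.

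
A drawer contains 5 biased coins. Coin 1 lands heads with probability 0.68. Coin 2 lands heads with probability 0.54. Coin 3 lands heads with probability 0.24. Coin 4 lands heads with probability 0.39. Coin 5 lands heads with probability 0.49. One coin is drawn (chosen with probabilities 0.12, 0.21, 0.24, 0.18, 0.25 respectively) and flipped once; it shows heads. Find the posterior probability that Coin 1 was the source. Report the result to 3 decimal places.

Posterior probability ≈ 0.183

Tabulate prior·likelihood by source: [1] prior 0.12, lik 0.68, product 0.08160; [2] prior 0.21, lik 0.54, product 0.1134; [3] prior 0.24, lik 0.24, product 0.05760; [4] prior 0.18, lik 0.39, product 0.07020; [5] prior 0.25, lik 0.49, product 0.1225.
Normalizing constant = 0.44530; the posterior for Coin 1 is its product over the sum, 0.08160/0.44530 = 0.183.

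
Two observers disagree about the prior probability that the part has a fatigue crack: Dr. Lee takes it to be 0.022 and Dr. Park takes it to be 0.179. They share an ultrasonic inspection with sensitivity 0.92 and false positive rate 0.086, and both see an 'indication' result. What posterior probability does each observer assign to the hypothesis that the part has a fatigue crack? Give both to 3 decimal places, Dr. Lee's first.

P('+'|H) = 0.92, P('+'|¬H) = 0.086.
Dr. Lee: numerator 0.92·0.022 = 0.020240; evidence = 0.020240+0.086·0.978 = 0.10435; posterior = 0.194.
Dr. Park: numerator 0.92·0.179 = 0.16468; evidence = 0.16468+0.086·0.821 = 0.23529; posterior = 0.700.

Dr. Lee: 0.194; Dr. Park: 0.700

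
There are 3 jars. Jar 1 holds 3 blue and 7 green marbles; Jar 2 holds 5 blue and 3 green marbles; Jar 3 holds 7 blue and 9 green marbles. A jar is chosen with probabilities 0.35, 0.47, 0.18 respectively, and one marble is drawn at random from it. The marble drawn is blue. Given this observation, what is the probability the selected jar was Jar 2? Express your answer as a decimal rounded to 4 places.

Posterior probability ≈ 0.6152

P(blue|Jar 1) = 0.3; P(blue|Jar 2) = 0.625; P(blue|Jar 3) = 0.4375.
Prior × likelihood for each source: 0.35·0.3=0.1050, 0.47·0.625=0.2937, 0.18·0.4375=0.07875. Summing gives P(blue) = 0.47750.
P(Jar 2 | blue) = 0.2937 / 0.47750 = 0.6152.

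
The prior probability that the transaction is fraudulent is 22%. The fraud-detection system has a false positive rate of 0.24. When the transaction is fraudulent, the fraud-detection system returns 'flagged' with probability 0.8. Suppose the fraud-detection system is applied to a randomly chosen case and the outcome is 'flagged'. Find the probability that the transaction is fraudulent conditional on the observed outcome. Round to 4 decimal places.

Let H be the event that the transaction is fraudulent. P(H) = 0.22, so P(¬H) = 0.78. With E the 'flagged' result, P(E|H) = 0.8 and P(E|¬H) = 0.24.
P(E) = 0.8·0.22 + 0.24·0.78 = 0.17600 + 0.18720 = 0.36320.
By Bayes' theorem, P(H|E) = 0.17600 / 0.36320 = 0.4846.

P(H | E) ≈ 0.4846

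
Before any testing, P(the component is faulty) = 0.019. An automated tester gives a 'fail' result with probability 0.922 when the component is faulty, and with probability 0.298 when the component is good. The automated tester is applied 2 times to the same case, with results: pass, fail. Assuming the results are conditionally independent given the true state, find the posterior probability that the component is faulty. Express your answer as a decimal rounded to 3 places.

Posterior P(H) ≈ 0.007

With H the event that the component is faulty, the joint likelihood of the observed sequence is P(data|H) = 0.078·0.922 = 0.071916 and P(data|¬H) = 0.702·0.298 = 0.20920.
Bayes: P(H|data) = 0.019·0.071916 / (0.019·0.071916 + 0.981·0.20920) = 0.0013664/0.20659 = 0.0066.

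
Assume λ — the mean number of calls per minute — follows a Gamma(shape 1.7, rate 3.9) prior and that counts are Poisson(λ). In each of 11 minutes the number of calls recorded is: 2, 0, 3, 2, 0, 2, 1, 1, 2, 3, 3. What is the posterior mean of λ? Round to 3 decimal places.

Posterior mean ≈ 1.389

The Poisson likelihood adds the total count to the shape and the number of exposure periods to the rate. Here ∑xᵢ = 19 and n = 11, so shape 1.7→20.7 and rate 3.9→14.9.
E[λ | data] = 20.7/14.9 = 1.389.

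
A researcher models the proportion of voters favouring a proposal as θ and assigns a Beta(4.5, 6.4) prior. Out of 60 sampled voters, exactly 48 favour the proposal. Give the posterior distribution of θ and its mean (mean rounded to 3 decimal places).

Observing 48 successes and 12 failures updates Beta(4.5, 6.4) by adding the success and failure counts to the two shape parameters: α = 4.5+48 = 52.5, β = 6.4+12 = 18.4.
Posterior mean = α/(α+β) = 52.5/70.9 = 0.740.

Posterior: Beta(52.5, 18.4); mean ≈ 0.740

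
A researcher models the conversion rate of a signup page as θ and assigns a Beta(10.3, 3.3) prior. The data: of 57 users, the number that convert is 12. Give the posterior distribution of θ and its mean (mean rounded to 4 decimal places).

The binomial likelihood is conjugate to the Beta prior: with 12 successes and 45 failures, the posterior is Beta(10.3+12, 3.3+45) = Beta(22.3, 48.3).
Posterior mean = α/(α+β) = 22.3/70.6 = 0.3159.

Posterior: Beta(22.3, 48.3); mean ≈ 0.3159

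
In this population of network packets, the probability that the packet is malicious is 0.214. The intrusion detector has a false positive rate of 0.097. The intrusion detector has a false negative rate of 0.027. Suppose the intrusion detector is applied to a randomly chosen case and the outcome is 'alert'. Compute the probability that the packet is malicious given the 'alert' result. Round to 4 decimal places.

P(H | E) ≈ 0.7320

Let H be the event that the packet is malicious. P(H) = 0.214, so P(¬H) = 0.786. With E the 'alert' result, P(E|H) = 0.973 and P(E|¬H) = 0.097.
P(E) = 0.973·0.214 + 0.097·0.786 = 0.20822 + 0.076242 = 0.28446.
By Bayes' theorem, P(H|E) = 0.20822 / 0.28446 = 0.7320.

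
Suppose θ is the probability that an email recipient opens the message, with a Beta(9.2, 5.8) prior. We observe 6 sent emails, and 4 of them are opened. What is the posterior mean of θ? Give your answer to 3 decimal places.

The binomial likelihood is conjugate to the Beta prior: with 4 successes and 2 failures, the posterior is Beta(9.2+4, 5.8+2) = Beta(13.2, 7.8).
E[θ | data] = 13.2/(13.2+7.8) = 0.629.

Posterior mean ≈ 0.629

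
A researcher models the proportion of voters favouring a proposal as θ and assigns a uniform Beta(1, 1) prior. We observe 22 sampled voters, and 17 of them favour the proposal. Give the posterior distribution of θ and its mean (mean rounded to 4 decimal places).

Posterior: Beta(18, 6); mean ≈ 0.7500

Observing 17 successes and 5 failures updates Beta(1, 1) by adding the success and failure counts to the two shape parameters: α = 1+17 = 18, β = 1+5 = 6.
E[θ | data] = 18/(18+6) = 0.7500.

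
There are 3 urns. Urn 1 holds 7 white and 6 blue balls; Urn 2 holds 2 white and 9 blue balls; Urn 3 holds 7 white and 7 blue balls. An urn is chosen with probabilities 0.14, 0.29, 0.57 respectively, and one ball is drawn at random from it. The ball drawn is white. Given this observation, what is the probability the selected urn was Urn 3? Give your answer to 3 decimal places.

P(white|Urn 1) = 0.5385; P(white|Urn 2) = 0.1818; P(white|Urn 3) = 0.5.
Prior × likelihood for each source: 0.14·0.5385=0.07538, 0.29·0.1818=0.05273, 0.57·0.5=0.2850. Summing gives P(white) = 0.41311.
P(Urn 3 | white) = 0.2850 / 0.41311 = 0.690.

Posterior probability ≈ 0.690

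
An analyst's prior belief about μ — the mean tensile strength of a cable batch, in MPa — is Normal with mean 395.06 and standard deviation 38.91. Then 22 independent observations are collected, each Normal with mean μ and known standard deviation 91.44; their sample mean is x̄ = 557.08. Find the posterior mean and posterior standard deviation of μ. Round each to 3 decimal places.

With known σ, the Normal prior is conjugate. Weight on the data is w = (n/σ²)/(n/σ² + 1/τ₀²) = 0.00263118/(0.00263118+0.00066051) = 0.79934.
Posterior mean = w·x̄ + (1−w)·μ₀ = 0.79934·557.08 + 0.20066·395.06 = 524.569. Posterior variance = 1/(0.00263118+0.00066051) = 303.796, so SD = 17.430.

Posterior mean ≈ 524.569; posterior SD ≈ 17.430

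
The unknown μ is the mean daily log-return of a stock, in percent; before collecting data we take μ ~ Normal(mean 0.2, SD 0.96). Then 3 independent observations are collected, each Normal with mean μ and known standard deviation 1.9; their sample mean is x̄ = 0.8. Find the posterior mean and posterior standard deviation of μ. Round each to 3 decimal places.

Prior precision 1/τ₀² = 1/0.96² = 1.08507; data precision n/σ² = 3/1.9² = 0.831025.
Posterior precision = 1.08507 + 0.831025 = 1.91609, giving posterior SD = 1/√1.91609 = 0.722.
Posterior mean = (1.08507·0.2 + 0.831025·0.8) / 1.91609 = 0.460.

Posterior mean ≈ 0.460; posterior SD ≈ 0.722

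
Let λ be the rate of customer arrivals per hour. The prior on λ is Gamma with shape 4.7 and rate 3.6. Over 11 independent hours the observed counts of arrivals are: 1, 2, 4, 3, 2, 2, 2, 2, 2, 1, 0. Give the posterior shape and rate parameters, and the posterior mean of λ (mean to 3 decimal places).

Posterior: Gamma(shape=25.7, rate=14.6); mean ≈ 1.760

The Poisson likelihood adds the total count to the shape and the number of exposure periods to the rate. Here ∑xᵢ = 21 and n = 11, so shape 4.7→25.7 and rate 3.6→14.6.
Posterior mean = shape/rate = 25.7/14.6 = 1.760.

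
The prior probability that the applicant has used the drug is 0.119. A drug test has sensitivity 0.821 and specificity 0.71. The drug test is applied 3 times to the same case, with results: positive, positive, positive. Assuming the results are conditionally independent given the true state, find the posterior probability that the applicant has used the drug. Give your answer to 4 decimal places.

Posterior P(H) ≈ 0.7540

With H the event that the applicant has used the drug, the joint likelihood of the observed sequence is P(data|H) = 0.821·0.821·0.821 = 0.55339 and P(data|¬H) = 0.29·0.29·0.29 = 0.024389.
Bayes: P(H|data) = 0.119·0.55339 / (0.119·0.55339 + 0.881·0.024389) = 0.065853/0.087340 = 0.7540.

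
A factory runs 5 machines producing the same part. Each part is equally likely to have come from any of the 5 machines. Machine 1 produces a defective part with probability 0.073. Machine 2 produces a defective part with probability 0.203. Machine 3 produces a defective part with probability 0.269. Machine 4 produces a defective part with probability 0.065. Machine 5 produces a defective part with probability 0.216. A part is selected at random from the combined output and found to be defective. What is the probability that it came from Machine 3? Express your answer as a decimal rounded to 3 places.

P(defective|M1) = 0.073; P(defective|M2) = 0.203; P(defective|M3) = 0.269; P(defective|M4) = 0.065; P(defective|M5) = 0.216.
Prior × likelihood for each source: 0.2·0.073=0.01460, 0.2·0.203=0.04060, 0.2·0.269=0.05380, 0.2·0.065=0.01300, 0.2·0.216=0.04320. Summing gives P(defective) = 0.16520.
P(Machine 3 | defective) = 0.05380 / 0.16520 = 0.326.

Posterior probability ≈ 0.326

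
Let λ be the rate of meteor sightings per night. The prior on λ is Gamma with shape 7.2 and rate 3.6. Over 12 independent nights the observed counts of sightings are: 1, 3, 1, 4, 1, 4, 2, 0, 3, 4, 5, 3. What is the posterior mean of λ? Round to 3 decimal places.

Posterior mean ≈ 2.449

Total count ∑xᵢ = 31 over n = 12 nights.
Gamma is conjugate to the Poisson likelihood: posterior is Gamma(shape = 7.2+31 = 38.2, rate = 3.6+12 = 15.6).
E[λ | data] = 38.2/15.6 = 2.449.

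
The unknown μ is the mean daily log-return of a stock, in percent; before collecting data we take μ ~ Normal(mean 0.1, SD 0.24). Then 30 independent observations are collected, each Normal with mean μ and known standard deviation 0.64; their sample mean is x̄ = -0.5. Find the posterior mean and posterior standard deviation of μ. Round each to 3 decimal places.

Posterior mean ≈ -0.385; posterior SD ≈ 0.105

With known σ, the Normal prior is conjugate. Weight on the data is w = (n/σ²)/(n/σ² + 1/τ₀²) = 73.2422/(73.2422+17.3611) = 0.80838.
Posterior mean = w·x̄ + (1−w)·μ₀ = 0.80838·-0.5 + 0.19162·0.1 = -0.385. Posterior variance = 1/(73.2422+17.3611) = 0.0110371, so SD = 0.105.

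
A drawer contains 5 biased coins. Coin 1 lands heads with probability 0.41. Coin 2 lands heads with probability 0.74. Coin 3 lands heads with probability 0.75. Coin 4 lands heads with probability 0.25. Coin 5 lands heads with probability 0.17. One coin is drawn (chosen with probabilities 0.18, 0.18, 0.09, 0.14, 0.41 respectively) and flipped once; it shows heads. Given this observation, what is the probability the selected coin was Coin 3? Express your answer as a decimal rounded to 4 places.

P(heads|C1) = 0.41; P(heads|C2) = 0.74; P(heads|C3) = 0.75; P(heads|C4) = 0.25; P(heads|C5) = 0.17.
Prior × likelihood for each source: 0.18·0.41=0.07380, 0.18·0.74=0.1332, 0.09·0.75=0.06750, 0.14·0.25=0.03500, 0.41·0.17=0.06970. Summing gives P(heads) = 0.37920.
P(Coin 3 | heads) = 0.06750 / 0.37920 = 0.1780.

Posterior probability ≈ 0.1780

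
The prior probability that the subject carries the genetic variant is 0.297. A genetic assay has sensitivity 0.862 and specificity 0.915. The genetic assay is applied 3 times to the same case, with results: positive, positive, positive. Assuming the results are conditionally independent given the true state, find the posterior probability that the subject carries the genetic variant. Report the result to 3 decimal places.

Posterior P(H) ≈ 0.998

Let H be the event that the subject carries the genetic variant; start with P(H) = 0.297. P('positive'|H) = 0.862, P('positive'|¬H) = 0.085.
Update on result 1 ('positive'): P(H) ← 0.862·0.2970 / (0.862·0.2970 + 0.085·0.7030) = 0.25601/0.31577 = 0.8108.
Update on result 2 ('positive'): P(H) ← 0.862·0.8108 / (0.862·0.8108 + 0.085·0.1892) = 0.69888/0.71496 = 0.9775.
Update on result 3 ('positive'): P(H) ← 0.862·0.9775 / (0.862·0.9775 + 0.085·0.0225) = 0.84261/0.84452 = 0.9977.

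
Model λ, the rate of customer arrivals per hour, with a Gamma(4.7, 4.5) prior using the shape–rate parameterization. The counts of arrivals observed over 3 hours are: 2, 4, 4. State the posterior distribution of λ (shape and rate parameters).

Total count ∑xᵢ = 10 over n = 3 hours.
Gamma is conjugate to the Poisson likelihood: posterior is Gamma(shape = 4.7+10 = 14.7, rate = 4.5+3 = 7.5).

Posterior: Gamma(shape=14.7, rate=7.5)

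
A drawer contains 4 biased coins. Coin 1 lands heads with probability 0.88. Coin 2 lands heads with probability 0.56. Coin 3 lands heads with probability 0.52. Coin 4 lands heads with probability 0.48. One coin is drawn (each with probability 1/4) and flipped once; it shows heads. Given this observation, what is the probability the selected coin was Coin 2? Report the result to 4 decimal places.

Posterior probability ≈ 0.2295

Tabulate prior·likelihood by source: [1] prior 0.25, lik 0.88, product 0.2200; [2] prior 0.25, lik 0.56, product 0.1400; [3] prior 0.25, lik 0.52, product 0.1300; [4] prior 0.25, lik 0.48, product 0.1200.
Normalizing constant = 0.61000; the posterior for Coin 2 is its product over the sum, 0.1400/0.61000 = 0.2295.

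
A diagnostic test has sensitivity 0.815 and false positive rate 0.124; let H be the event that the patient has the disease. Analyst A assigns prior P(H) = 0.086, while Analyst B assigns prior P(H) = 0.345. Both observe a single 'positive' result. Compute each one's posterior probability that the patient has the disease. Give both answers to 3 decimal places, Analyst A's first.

P('+'|H) = 0.815, P('+'|¬H) = 0.124.
Analyst A: numerator 0.815·0.086 = 0.070090; evidence = 0.070090+0.124·0.914 = 0.18343; posterior = 0.382.
Analyst B: numerator 0.815·0.345 = 0.28117; evidence = 0.28117+0.124·0.655 = 0.36239; posterior = 0.776.

Analyst A: 0.382; Analyst B: 0.776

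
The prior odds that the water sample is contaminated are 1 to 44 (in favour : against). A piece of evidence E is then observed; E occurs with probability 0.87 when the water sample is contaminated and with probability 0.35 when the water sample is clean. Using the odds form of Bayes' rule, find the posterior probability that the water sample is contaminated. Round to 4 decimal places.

Prior odds = 1/44 = 0.022727.
Likelihood ratio for E = 0.87/0.35 = 2.4857.
Posterior odds = prior odds × LR = 0.056494.
Posterior probability = odds/(1+odds) = 0.056494/1.0565 = 0.0535.

Posterior probability ≈ 0.0535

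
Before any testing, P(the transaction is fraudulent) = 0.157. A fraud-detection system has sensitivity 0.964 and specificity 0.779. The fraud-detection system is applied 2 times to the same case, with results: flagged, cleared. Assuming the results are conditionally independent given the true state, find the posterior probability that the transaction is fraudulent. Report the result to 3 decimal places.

With H the event that the transaction is fraudulent, the joint likelihood of the observed sequence is P(data|H) = 0.964·0.036 = 0.034704 and P(data|¬H) = 0.221·0.779 = 0.17216.
Bayes: P(H|data) = 0.157·0.034704 / (0.157·0.034704 + 0.843·0.17216) = 0.0054485/0.15058 = 0.0362.

Posterior P(H) ≈ 0.036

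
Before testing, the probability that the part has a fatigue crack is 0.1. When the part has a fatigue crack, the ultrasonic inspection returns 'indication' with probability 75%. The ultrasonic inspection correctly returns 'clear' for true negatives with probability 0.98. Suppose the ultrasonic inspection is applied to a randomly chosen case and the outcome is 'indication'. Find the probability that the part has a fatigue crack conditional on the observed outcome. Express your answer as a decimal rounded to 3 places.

P(H | E) ≈ 0.806

Write H for 'the part has a fatigue crack'. Prior odds H:¬H = 0.1/0.9 = 0.11111. For the 'indication' outcome, the likelihood ratio is 0.75/0.02 = 37.500.
Posterior odds = 0.11111 × 37.500 = 4.1667, so P(H|E) = 4.1667/(1+4.1667) = 0.806.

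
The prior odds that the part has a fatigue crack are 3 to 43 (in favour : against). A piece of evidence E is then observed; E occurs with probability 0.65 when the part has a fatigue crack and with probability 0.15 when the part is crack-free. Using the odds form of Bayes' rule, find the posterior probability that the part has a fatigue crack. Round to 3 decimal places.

Posterior probability ≈ 0.232

Prior odds = 3/43 = 0.069767.
Likelihood ratio for E = 0.65/0.15 = 4.3333.
Posterior odds = prior odds × LR = 0.30233.
Posterior probability = odds/(1+odds) = 0.30233/1.3023 = 0.232.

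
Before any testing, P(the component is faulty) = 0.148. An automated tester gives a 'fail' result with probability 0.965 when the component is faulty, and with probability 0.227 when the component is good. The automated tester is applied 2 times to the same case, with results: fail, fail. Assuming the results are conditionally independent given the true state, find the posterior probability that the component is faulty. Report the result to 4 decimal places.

With H the event that the component is faulty, the joint likelihood of the observed sequence is P(data|H) = 0.965·0.965 = 0.93122 and P(data|¬H) = 0.227·0.227 = 0.051529.
Bayes: P(H|data) = 0.148·0.93122 / (0.148·0.93122 + 0.852·0.051529) = 0.13782/0.18172 = 0.7584.

Posterior P(H) ≈ 0.7584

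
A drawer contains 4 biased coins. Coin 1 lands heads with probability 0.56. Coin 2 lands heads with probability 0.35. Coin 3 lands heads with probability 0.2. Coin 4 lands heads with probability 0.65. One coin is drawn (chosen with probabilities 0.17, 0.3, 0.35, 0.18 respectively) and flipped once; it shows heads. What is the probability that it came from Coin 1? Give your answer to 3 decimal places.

Tabulate prior·likelihood by source: [1] prior 0.17, lik 0.56, product 0.09520; [2] prior 0.3, lik 0.35, product 0.1050; [3] prior 0.35, lik 0.2, product 0.07000; [4] prior 0.18, lik 0.65, product 0.1170.
Normalizing constant = 0.38720; the posterior for Coin 1 is its product over the sum, 0.09520/0.38720 = 0.246.

Posterior probability ≈ 0.246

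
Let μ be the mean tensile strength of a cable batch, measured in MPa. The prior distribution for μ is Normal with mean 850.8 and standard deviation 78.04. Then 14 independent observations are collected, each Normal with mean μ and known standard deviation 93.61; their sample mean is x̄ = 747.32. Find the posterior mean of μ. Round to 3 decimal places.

Posterior mean ≈ 756.964

Prior precision 1/τ₀² = 1/78.04² = 0.00016420; data precision n/σ² = 14/93.61² = 0.00159766.
Posterior precision = 0.00016420 + 0.00159766 = 0.00176185.
Posterior mean = (0.00016420·850.8 + 0.00159766·747.32) / 0.00176185 = 756.964.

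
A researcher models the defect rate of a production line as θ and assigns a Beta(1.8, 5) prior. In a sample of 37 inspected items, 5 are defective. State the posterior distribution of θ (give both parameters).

Posterior: Beta(6.8, 37)

Observing 5 successes and 32 failures updates Beta(1.8, 5) by adding the success and failure counts to the two shape parameters: α = 1.8+5 = 6.8, β = 5+32 = 37.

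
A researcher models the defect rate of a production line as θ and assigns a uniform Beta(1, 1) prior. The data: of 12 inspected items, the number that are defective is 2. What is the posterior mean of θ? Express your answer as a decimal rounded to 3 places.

Posterior mean ≈ 0.214

Observing 2 successes and 10 failures updates Beta(1, 1) by adding the success and failure counts to the two shape parameters: α = 1+2 = 3, β = 1+10 = 11.
E[θ | data] = 3/(3+11) = 0.214.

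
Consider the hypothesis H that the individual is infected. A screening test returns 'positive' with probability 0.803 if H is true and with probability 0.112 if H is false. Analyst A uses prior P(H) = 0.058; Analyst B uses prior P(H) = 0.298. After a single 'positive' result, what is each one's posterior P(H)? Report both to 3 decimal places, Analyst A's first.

The likelihood ratio for a 'positive' result is 0.803/0.112 = 7.1696.
Analyst A: prior odds 0.058/0.942 = 0.061571; posterior odds 0.44144; posterior probability 0.306.
Analyst B: prior odds 0.298/0.702 = 0.42450; posterior odds 3.0435; posterior probability 0.753.

Analyst A: 0.306; Analyst B: 0.753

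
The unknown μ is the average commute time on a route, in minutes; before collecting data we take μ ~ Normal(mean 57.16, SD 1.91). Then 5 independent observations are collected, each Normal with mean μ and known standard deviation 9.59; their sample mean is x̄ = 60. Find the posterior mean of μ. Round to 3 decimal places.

Posterior mean ≈ 57.630

Prior precision 1/τ₀² = 1/1.91² = 0.274115; data precision n/σ² = 5/9.59² = 0.0543667.
Posterior precision = 0.274115 + 0.0543667 = 0.328482.
Posterior mean = (0.274115·57.16 + 0.0543667·60) / 0.328482 = 57.630.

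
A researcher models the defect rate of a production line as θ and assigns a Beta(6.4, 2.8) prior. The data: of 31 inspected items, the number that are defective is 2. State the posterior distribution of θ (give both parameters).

Posterior: Beta(8.4, 31.8)

The binomial likelihood is conjugate to the Beta prior: with 2 successes and 29 failures, the posterior is Beta(6.4+2, 2.8+29) = Beta(8.4, 31.8).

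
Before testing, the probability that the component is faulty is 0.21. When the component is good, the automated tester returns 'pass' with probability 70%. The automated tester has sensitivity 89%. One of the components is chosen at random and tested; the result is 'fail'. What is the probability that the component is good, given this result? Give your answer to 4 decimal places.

P(¬H | E) ≈ 0.5591

Write H for 'the component is faulty'. Prior odds H:¬H = 0.21/0.79 = 0.26582. For the 'fail' outcome, the likelihood ratio is 0.89/0.3 = 2.9667.
Posterior odds = 0.26582 × 2.9667 = 0.78861, so P(H|E) = 0.78861/(1+0.78861) = 0.4409. Then P(¬H|E) = 1 − 0.4409 = 0.5591.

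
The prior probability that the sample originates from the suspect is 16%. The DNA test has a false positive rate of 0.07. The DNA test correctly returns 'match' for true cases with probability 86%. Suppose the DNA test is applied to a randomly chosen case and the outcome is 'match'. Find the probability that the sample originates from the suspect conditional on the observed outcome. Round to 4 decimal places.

Let H be the event that the sample originates from the suspect. P(H) = 0.16, so P(¬H) = 0.84. With E the 'match' result, P(E|H) = 0.86 and P(E|¬H) = 0.07.
P(E) = 0.86·0.16 + 0.07·0.84 = 0.13760 + 0.058800 = 0.19640.
By Bayes' theorem, P(H|E) = 0.13760 / 0.19640 = 0.7006.

P(H | E) ≈ 0.7006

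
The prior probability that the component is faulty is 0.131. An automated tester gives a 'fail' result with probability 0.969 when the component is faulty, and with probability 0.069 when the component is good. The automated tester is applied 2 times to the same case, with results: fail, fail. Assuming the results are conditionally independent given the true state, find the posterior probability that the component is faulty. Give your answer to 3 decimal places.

Let H be the event that the component is faulty; start with P(H) = 0.131. P('fail'|H) = 0.969, P('fail'|¬H) = 0.069.
Update on result 1 ('fail'): P(H) ← 0.969·0.1310 / (0.969·0.1310 + 0.069·0.8690) = 0.12694/0.18690 = 0.6792.
Update on result 2 ('fail'): P(H) ← 0.969·0.6792 / (0.969·0.6792 + 0.069·0.3208) = 0.65813/0.68026 = 0.9675.

Posterior P(H) ≈ 0.967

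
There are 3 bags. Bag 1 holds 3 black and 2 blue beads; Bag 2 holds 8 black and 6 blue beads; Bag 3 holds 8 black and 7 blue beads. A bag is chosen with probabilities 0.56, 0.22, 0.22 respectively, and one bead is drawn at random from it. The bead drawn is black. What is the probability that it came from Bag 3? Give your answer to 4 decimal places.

Posterior probability ≈ 0.2026

P(black|Bag 1) = 0.6; P(black|Bag 2) = 0.5714; P(black|Bag 3) = 0.5333.
Prior × likelihood for each source: 0.56·0.6=0.3360, 0.22·0.5714=0.1257, 0.22·0.5333=0.1173. Summing gives P(black) = 0.57905.
P(Bag 3 | black) = 0.1173 / 0.57905 = 0.2026.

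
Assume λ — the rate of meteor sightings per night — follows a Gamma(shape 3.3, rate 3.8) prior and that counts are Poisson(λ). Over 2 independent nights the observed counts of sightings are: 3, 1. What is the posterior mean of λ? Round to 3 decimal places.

Total count ∑xᵢ = 4 over n = 2 nights.
Gamma is conjugate to the Poisson likelihood: posterior is Gamma(shape = 3.3+4 = 7.3, rate = 3.8+2 = 5.8).
Posterior mean = shape/rate = 7.3/5.8 = 1.259.

Posterior mean ≈ 1.259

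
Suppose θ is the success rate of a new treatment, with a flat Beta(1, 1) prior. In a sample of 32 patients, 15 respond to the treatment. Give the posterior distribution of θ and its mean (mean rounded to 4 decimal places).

Posterior: Beta(16, 18); mean ≈ 0.4706

Observing 15 successes and 17 failures updates Beta(1, 1) by adding the success and failure counts to the two shape parameters: α = 1+15 = 16, β = 1+17 = 18.
E[θ | data] = 16/(16+18) = 0.4706.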